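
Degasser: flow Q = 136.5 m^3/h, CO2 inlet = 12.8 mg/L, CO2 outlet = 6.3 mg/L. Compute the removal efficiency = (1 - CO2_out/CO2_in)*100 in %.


CO2_out / CO2_in = 6.3 / 12.8 = 0.4921875
Fraction remaining = 0.4921875
efficiency = (1 - 0.4921875) * 100 = 50.7812 %

50.7812 %


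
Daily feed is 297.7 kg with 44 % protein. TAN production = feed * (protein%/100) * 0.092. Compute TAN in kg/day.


Protein in feed = 297.7 * 44/100 = 130.988 kg/day
TAN = protein * 0.092 = 130.988 * 0.092 = 12.050896 kg/day

12.050896 kg/day


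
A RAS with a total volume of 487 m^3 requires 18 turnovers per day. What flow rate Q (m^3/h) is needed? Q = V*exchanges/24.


Daily recirculation volume = 487 m^3 * 18 = 8766 m^3/day
Flow rate Q = daily volume / 24 h = 8766 / 24 = 365.25 m^3/h

365.25 m^3/h


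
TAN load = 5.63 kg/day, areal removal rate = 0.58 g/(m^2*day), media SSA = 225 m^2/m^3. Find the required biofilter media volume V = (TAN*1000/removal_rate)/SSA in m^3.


A = 5.63*1000 / 0.58 = 9706.8966 m^2
V = 9706.8966 / 225 = 43.1418

43.1418 m^3


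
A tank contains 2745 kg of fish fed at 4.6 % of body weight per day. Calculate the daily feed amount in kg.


Feeding rate fraction = 4.6% / 100 = 0.046
Daily feed = 2745 kg * 0.046 = 126.27 kg/day

126.27 kg/day


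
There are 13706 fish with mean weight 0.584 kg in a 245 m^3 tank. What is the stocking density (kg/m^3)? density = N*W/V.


Total biomass = 13706 fish * 0.584 kg = 8004.304 kg
Density = total biomass / volume = 8004.304 / 245 = 32.6706 kg/m^3

32.6706 kg/m^3


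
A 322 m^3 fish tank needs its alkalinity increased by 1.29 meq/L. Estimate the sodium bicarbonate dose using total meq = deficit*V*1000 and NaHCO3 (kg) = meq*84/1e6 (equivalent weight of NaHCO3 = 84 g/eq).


Tank volume in L = 322 m^3 * 1000 = 322000 L
Total meq required = 1.29 meq/L * 322000 L = 415380 meq
NaHCO3 mass = 415380 meq * 84 mg/meq / 1e6 = 34.8919 kg

34.8919 kg


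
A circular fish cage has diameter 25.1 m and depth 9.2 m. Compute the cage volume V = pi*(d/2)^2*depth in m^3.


r = d/2 = 25.1/2 = 12.55 m
Base area = pi*r^2 = pi*12.55^2 = 494.8087 m^2
Volume = 494.8087 * 9.2 = 4552.24 m^3

4552.24 m^3


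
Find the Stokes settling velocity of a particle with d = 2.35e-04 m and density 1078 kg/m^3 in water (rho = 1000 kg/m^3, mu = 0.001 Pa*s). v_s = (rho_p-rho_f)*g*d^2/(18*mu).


Density difference: rho_p - rho_f = 1078 - 1000 = 78 kg/m^3
d^2 = (2.35e-04)^2 = 5.5225e-08 m^2
Numerator = (rho_p - rho_f) * g * d^2 = 78 * 9.81 * 5.5225e-08 = 4.2257066e-05
Denominator = 18 * mu = 18 * 0.001 = 0.018
v_s = 4.2257066e-05 / 0.018 = 0.00234761 m/s
Check: Re = rho_f * v_s * d / mu = 1000 * 0.00234761 * 2.35e-04 / 0.001 = 0.552 < 1, so Stokes' law applies.

0.00234761 m/s


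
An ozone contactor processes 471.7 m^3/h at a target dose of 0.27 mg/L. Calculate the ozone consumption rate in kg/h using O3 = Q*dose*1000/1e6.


O3 demand (mg/h) = Q * dose * 1000 = 471.7 * 0.27 * 1000 = 127359 mg/h
Convert mg to kg: 127359 / 1e6 = 0.127359 kg/h

0.127359 kg/h


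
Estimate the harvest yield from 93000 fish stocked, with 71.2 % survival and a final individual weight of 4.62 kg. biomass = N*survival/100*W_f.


Survivors = 93000 * 71.2/100 = 66216 fish
Harvest biomass = survivors * W_f = 66216 * 4.62 = 305917.92 kg

305917.92 kg


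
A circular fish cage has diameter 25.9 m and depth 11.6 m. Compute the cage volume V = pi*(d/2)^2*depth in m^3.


r = d/2 = 25.9/2 = 12.95 m
Base area = pi*r^2 = pi*12.95^2 = 526.85294 m^2
Volume = 526.85294 * 11.6 = 6111.49 m^3

6111.49 m^3


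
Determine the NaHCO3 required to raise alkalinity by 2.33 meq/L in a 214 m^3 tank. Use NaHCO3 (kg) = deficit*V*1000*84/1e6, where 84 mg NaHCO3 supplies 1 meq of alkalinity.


Tank volume in L = 214 m^3 * 1000 = 214000 L
Total meq required = 2.33 meq/L * 214000 L = 498620 meq
NaHCO3 mass = 498620 meq * 84 mg/meq / 1e6 = 41.8841 kg

41.8841 kg


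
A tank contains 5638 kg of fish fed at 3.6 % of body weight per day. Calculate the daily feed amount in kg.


Feeding rate fraction = 3.6% / 100 = 0.036
Daily feed = 5638 kg * 0.036 = 202.968 kg/day

202.968 kg/day


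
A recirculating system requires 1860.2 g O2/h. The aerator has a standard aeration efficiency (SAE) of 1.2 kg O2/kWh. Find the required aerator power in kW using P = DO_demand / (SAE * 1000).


SAE in g O2/kWh = 1.2 * 1000 = 1200 g/kWh
P = DO_demand / SAE_g = 1860.2 / 1200 = 1.55017 kW

1.55017 kW


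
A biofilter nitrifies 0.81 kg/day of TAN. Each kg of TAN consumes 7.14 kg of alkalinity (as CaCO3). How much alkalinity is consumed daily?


Alkalinity factor: 7.14 kg CaCO3 consumed per kg TAN nitrified
alk = 0.81 kg TAN * 7.14 = 5.7834 kg CaCO3/day

5.7834 kg CaCO3/day


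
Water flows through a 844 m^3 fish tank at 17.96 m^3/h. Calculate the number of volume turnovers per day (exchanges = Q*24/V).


Daily flow volume = 17.96 m^3/h * 24 h = 431.04 m^3/day
Exchanges = daily flow / tank volume = 431.04 / 844 = 0.510711 exchanges/day

0.510711 exchanges/day


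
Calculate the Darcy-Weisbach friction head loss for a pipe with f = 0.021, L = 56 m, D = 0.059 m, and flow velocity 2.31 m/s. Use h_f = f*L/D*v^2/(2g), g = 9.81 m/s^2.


v^2 = 2.31^2 = 5.3361 m^2/s^2
L/D = 56/0.059 = 949.15254
h_f = f*(L/D)*v^2/(2g) = 0.021 * 949.15254 * 5.3361 / 19.62 = 5.42101 m

5.42101 m


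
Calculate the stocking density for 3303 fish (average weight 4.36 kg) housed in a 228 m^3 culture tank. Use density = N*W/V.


Total biomass = 3303 fish * 4.36 kg = 14401.08 kg
Density = total biomass / volume = 14401.08 / 228 = 63.1626 kg/m^3

63.1626 kg/m^3


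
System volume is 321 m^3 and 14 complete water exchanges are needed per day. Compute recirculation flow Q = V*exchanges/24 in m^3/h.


Daily recirculation volume = 321 m^3 * 14 = 4494 m^3/day
Flow rate Q = daily volume / 24 h = 4494 / 24 = 187.25 m^3/h

187.25 m^3/h


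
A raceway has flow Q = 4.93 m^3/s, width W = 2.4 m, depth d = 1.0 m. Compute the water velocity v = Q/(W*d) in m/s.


Cross-sectional area = W * d = 2.4 * 1.0 = 2.4 m^2
Velocity = Q / A = 4.93 / 2.4 = 2.05417 m/s

2.05417 m/s


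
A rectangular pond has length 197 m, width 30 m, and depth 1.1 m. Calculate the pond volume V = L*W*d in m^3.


Base area = L * W = 197 * 30 = 5910 m^2
Volume = area * depth = 5910 * 1.1 = 6501 m^3

6501 m^3


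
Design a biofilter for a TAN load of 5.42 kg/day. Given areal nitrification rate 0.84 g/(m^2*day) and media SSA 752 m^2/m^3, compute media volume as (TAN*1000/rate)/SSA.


A = 5.42*1000 / 0.84 = 6452.381 m^2
V = 6452.381 / 752 = 8.58029

8.58029 m^3


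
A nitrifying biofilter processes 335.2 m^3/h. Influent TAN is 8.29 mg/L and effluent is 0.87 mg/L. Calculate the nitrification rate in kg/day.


Concentration drop: TAN_in - TAN_out = 8.29 - 0.87 = 7.42 mg/L
Hourly TAN removed = Q * dTAN = 335.2 m^3/h * 7.42 mg/L = 2487.184 g/h  (m^3/h * mg/L = g/h)
Daily TAN removed = 2487.184 * 24 = 59692.416 g/day
Convert to kg/day: 59692.416 / 1000 = 59.692416 kg/day

59.692416 kg/day


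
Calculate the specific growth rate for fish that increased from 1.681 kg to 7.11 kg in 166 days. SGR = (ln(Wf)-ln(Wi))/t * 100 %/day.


ln(W_f) = ln(7.11) = 1.9615022
ln(W_i) = ln(1.681) = 0.51938885
ln(W_f) - ln(W_i) = 1.9615022 - 0.51938885 = 1.4421134
SGR = 1.4421134 / 166 * 100 = 0.868743 %/day

0.868743 %/day


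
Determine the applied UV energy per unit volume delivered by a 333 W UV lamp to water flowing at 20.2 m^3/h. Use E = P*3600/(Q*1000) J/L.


Energy delivered per hour = 333 W * 3600 s = 1198800 J/h
Volume treated per hour = 20.2 m^3/h * 1000 = 20200 L/h
dose = 1198800 / 20200 = 59.3465 J/L

59.3465 J/L


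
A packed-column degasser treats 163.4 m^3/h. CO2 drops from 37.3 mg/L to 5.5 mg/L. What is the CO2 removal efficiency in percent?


CO2_out / CO2_in = 5.5 / 37.3 = 0.14745308
Fraction remaining = 0.14745308
efficiency = (1 - 0.14745308) * 100 = 85.2547 %

85.2547 %


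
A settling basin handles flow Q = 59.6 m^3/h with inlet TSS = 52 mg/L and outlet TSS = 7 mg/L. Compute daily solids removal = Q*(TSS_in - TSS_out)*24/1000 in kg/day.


Concentration drop: TSS_in - TSS_out = 52 - 7 = 45 mg/L
Hourly solids removed = Q * dTSS = 59.6 m^3/h * 45 mg/L = 2682 g/h  (m^3/h * mg/L = g/h)
Daily solids removed = 2682 * 24 = 64368 g/day
Convert g to kg: 64368 / 1000 = 64.368 kg/day

64.368 kg/day


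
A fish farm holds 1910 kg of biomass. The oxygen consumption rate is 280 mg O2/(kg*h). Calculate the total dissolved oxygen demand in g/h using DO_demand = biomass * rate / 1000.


Total O2 consumption (mg/h) = 1910 kg * 280 mg/(kg*h) = 534800 mg/h
Convert to g/h: 534800 / 1000 = 534.8 g/h

534.8 g/h


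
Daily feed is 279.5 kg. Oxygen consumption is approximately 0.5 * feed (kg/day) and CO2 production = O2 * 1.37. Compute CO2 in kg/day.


O2 = 279.5 * 0.5 = 139.75
CO2 = 139.75 * 1.37 = 191.4575

191.4575 kg/day


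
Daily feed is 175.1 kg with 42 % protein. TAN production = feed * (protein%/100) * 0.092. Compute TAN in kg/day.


Protein in feed = 175.1 * 42/100 = 73.542 kg/day
TAN = protein * 0.092 = 73.542 * 0.092 = 6.765864 kg/day

6.765864 kg/day


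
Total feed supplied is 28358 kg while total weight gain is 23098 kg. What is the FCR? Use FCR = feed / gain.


FCR = feed consumed / weight gained
FCR = 28358 kg / 23098 kg = 1.22773

1.22773


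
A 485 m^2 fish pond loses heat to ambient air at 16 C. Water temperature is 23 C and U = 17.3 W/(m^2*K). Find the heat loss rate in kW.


Temperature difference dT = 23 - 16 = 7 K
Heat loss (W) = U * A * dT = 17.3 * 485 * 7 = 58733.5 W
Convert to kW: 58733.5 / 1000 = 58.7335 kW

58.7335 kW


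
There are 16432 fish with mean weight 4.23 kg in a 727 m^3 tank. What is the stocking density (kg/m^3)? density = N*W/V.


Total biomass = 16432 fish * 4.23 kg = 69507.36 kg
Density = total biomass / volume = 69507.36 / 727 = 95.6085 kg/m^3

95.6085 kg/m^3


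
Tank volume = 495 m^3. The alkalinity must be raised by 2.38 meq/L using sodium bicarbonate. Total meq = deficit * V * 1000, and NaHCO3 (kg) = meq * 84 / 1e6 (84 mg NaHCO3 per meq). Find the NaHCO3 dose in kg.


Tank volume in L = 495 m^3 * 1000 = 495000 L
Total meq required = 2.38 meq/L * 495000 L = 1178100 meq
NaHCO3 mass = 1178100 meq * 84 mg/meq / 1e6 = 98.9604 kg

98.9604 kg


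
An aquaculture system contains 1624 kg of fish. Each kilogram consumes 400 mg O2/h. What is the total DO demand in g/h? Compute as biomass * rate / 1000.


Total O2 consumption (mg/h) = 1624 kg * 400 mg/(kg*h) = 649600 mg/h
Convert to g/h: 649600 / 1000 = 649.6 g/h

649.6 g/h


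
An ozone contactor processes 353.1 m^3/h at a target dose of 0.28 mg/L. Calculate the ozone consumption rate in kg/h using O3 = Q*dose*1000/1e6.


O3 demand (mg/h) = Q * dose * 1000 = 353.1 * 0.28 * 1000 = 98868 mg/h
Convert mg to kg: 98868 / 1e6 = 0.098868 kg/h

0.098868 kg/h


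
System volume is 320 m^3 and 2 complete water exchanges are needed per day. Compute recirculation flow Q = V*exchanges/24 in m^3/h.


Daily recirculation volume = 320 m^3 * 2 = 640 m^3/day
Flow rate Q = daily volume / 24 h = 640 / 24 = 26.6667 m^3/h

26.6667 m^3/h


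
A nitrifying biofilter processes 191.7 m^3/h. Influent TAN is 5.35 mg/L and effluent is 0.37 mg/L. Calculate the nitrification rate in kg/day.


Concentration drop: TAN_in - TAN_out = 5.35 - 0.37 = 4.98 mg/L
Hourly TAN removed = Q * dTAN = 191.7 m^3/h * 4.98 mg/L = 954.666 g/h  (m^3/h * mg/L = g/h)
Daily TAN removed = 954.666 * 24 = 22911.984 g/day
Convert to kg/day: 22911.984 / 1000 = 22.911984 kg/day

22.911984 kg/day


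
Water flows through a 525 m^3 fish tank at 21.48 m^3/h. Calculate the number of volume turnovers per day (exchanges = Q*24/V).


Daily flow volume = 21.48 m^3/h * 24 h = 515.52 m^3/day
Exchanges = daily flow / tank volume = 515.52 / 525 = 0.981943 exchanges/day

0.981943 exchanges/day


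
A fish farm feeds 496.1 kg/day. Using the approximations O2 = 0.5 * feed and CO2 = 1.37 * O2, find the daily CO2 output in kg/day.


O2 = 496.1 * 0.5 = 248.05
CO2 = 248.05 * 1.37 = 339.8285

339.8285 kg/day


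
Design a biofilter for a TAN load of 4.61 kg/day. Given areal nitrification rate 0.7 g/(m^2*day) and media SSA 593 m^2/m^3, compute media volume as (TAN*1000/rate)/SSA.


A = 4.61*1000 / 0.7 = 6585.7143 m^2
V = 6585.7143 / 593 = 11.1058

11.1058 m^3


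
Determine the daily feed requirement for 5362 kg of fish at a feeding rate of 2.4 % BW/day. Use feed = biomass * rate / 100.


Feeding rate fraction = 2.4% / 100 = 0.024
Daily feed = 5362 kg * 0.024 = 128.688 kg/day

128.688 kg/day


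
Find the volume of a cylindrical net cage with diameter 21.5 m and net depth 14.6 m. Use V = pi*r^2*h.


r = d/2 = 21.5/2 = 10.75 m
Base area = pi*r^2 = pi*10.75^2 = 363.0503 m^2
Volume = 363.0503 * 14.6 = 5300.53 m^3

5300.53 m^3


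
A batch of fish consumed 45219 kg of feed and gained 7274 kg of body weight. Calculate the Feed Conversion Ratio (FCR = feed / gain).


FCR = feed consumed / weight gained
FCR = 45219 kg / 7274 kg = 6.21652

6.21652


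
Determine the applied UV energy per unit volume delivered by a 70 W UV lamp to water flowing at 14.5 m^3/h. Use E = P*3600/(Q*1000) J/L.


Energy delivered per hour = 70 W * 3600 s = 252000 J/h
Volume treated per hour = 14.5 m^3/h * 1000 = 14500 L/h
dose = 252000 / 14500 = 17.3793 J/L

17.3793 J/L


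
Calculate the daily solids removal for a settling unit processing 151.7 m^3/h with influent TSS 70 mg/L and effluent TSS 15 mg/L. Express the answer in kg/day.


Concentration drop: TSS_in - TSS_out = 70 - 15 = 55 mg/L
Hourly solids removed = Q * dTSS = 151.7 m^3/h * 55 mg/L = 8343.5 g/h  (m^3/h * mg/L = g/h)
Daily solids removed = 8343.5 * 24 = 200244 g/day
Convert g to kg: 200244 / 1000 = 200.244 kg/day

200.244 kg/day


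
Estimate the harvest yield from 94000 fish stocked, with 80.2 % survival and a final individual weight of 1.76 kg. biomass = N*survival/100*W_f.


Survivors = 94000 * 80.2/100 = 75388 fish
Harvest biomass = survivors * W_f = 75388 * 1.76 = 132682.88 kg

132682.88 kg


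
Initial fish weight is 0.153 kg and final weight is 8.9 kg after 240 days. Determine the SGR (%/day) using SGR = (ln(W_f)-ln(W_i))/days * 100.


ln(W_f) = ln(8.9) = 2.1860513
ln(W_i) = ln(0.153) = -1.8773174
ln(W_f) - ln(W_i) = 2.1860513 - -1.8773174 = 4.0633687
SGR = 4.0633687 / 240 * 100 = 1.69307 %/day

1.69307 %/day


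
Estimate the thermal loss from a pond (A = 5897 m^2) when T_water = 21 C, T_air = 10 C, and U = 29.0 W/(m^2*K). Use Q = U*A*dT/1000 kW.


Temperature difference dT = 21 - 10 = 11 K
Heat loss (W) = U * A * dT = 29.0 * 5897 * 11 = 1881143 W
Convert to kW: 1881143 / 1000 = 1881.143 kW

1881.143 kW


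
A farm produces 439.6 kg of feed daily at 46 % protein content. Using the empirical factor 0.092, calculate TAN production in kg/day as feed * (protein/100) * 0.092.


Protein in feed = 439.6 * 46/100 = 202.216 kg/day
TAN = protein * 0.092 = 202.216 * 0.092 = 18.603872 kg/day

18.603872 kg/day


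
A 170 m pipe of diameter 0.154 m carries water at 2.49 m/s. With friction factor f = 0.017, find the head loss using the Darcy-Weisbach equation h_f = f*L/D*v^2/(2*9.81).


v^2 = 2.49^2 = 6.2001 m^2/s^2
L/D = 170/0.154 = 1103.8961
h_f = f*(L/D)*v^2/(2g) = 0.017 * 1103.8961 * 6.2001 / 19.62 = 5.9303 m

5.9303 m


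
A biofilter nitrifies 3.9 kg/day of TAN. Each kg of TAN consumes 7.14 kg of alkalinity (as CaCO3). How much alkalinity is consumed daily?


Alkalinity factor: 7.14 kg CaCO3 consumed per kg TAN nitrified
alk = 3.9 kg TAN * 7.14 = 27.846 kg CaCO3/day

27.846 kg CaCO3/day


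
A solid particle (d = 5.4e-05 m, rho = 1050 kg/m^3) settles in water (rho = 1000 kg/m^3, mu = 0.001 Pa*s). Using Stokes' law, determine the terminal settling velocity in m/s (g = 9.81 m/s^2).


Density difference: rho_p - rho_f = 1050 - 1000 = 50 kg/m^3
d^2 = (5.4e-05)^2 = 2.916e-09 m^2
Numerator = (rho_p - rho_f) * g * d^2 = 50 * 9.81 * 2.916e-09 = 1.430298e-06
Denominator = 18 * mu = 18 * 0.001 = 0.018
v_s = 1.430298e-06 / 0.018 = 7.9461e-05 m/s
Check: Re = rho_f * v_s * d / mu = 1000 * 7.9461e-05 * 5.4e-05 / 0.001 = 0.00429 < 1, so Stokes' law applies.

7.9461e-05 m/s


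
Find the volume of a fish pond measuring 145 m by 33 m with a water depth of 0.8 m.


Base area = L * W = 145 * 33 = 4785 m^2
Volume = area * depth = 4785 * 0.8 = 3828 m^3

3828 m^3


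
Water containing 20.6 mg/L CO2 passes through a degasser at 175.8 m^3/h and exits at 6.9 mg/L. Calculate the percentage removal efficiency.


CO2_out / CO2_in = 6.9 / 20.6 = 0.33495146
Fraction remaining = 0.33495146
efficiency = (1 - 0.33495146) * 100 = 66.5049 %

66.5049 %


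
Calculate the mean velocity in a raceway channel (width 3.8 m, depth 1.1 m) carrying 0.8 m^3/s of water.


Cross-sectional area = W * d = 3.8 * 1.1 = 4.18 m^2
Velocity = Q / A = 0.8 / 4.18 = 0.191388 m/s

0.191388 m/s


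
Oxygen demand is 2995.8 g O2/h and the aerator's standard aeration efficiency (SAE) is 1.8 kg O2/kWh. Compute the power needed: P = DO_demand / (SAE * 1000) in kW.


SAE in g O2/kWh = 1.8 * 1000 = 1800 g/kWh
P = DO_demand / SAE_g = 2995.8 / 1800 = 1.66433 kW

1.66433 kW


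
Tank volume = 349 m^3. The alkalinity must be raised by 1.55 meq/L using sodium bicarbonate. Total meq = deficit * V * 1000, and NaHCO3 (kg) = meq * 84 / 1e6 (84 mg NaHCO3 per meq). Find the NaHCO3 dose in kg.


Tank volume in L = 349 m^3 * 1000 = 349000 L
Total meq required = 1.55 meq/L * 349000 L = 540950 meq
NaHCO3 mass = 540950 meq * 84 mg/meq / 1e6 = 45.4398 kg

45.4398 kg


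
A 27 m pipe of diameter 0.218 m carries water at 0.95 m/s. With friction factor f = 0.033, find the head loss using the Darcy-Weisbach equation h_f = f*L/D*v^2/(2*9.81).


v^2 = 0.95^2 = 0.9025 m^2/s^2
L/D = 27/0.218 = 123.85321
h_f = f*(L/D)*v^2/(2g) = 0.033 * 123.85321 * 0.9025 / 19.62 = 0.188005 m

0.188005 m


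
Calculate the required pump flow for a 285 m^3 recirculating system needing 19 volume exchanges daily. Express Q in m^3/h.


Daily recirculation volume = 285 m^3 * 19 = 5415 m^3/day
Flow rate Q = daily volume / 24 h = 5415 / 24 = 225.625 m^3/h

225.625 m^3/h


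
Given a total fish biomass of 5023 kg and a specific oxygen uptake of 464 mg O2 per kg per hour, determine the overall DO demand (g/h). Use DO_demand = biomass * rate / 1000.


Total O2 consumption (mg/h) = 5023 kg * 464 mg/(kg*h) = 2330672 mg/h
Convert to g/h: 2330672 / 1000 = 2330.672 g/h

2330.672 g/h


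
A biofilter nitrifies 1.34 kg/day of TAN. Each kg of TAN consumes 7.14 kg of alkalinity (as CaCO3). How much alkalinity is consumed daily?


Alkalinity factor: 7.14 kg CaCO3 consumed per kg TAN nitrified
alk = 1.34 kg TAN * 7.14 = 9.5676 kg CaCO3/day

9.5676 kg CaCO3/day


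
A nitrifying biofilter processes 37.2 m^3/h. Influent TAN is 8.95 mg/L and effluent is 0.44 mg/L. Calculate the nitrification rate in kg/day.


Concentration drop: TAN_in - TAN_out = 8.95 - 0.44 = 8.51 mg/L
Hourly TAN removed = Q * dTAN = 37.2 m^3/h * 8.51 mg/L = 316.572 g/h  (m^3/h * mg/L = g/h)
Daily TAN removed = 316.572 * 24 = 7597.728 g/day
Convert to kg/day: 7597.728 / 1000 = 7.597728 kg/day

7.597728 kg/day


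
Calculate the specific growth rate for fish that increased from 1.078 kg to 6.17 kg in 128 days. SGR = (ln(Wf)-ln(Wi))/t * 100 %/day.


ln(W_f) = ln(6.17) = 1.8196988
ln(W_i) = ln(1.078) = 0.075107472
ln(W_f) - ln(W_i) = 1.8196988 - 0.075107472 = 1.7445913
SGR = 1.7445913 / 128 * 100 = 1.36296 %/day

1.36296 %/day


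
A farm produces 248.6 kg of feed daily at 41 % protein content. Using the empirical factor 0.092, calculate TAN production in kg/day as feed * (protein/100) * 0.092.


Protein in feed = 248.6 * 41/100 = 101.926 kg/day
TAN = protein * 0.092 = 101.926 * 0.092 = 9.377192 kg/day

9.377192 kg/day


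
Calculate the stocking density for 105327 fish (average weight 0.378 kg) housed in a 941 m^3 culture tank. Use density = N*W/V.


Total biomass = 105327 fish * 0.378 kg = 39813.606 kg
Density = total biomass / volume = 39813.606 / 941 = 42.3099 kg/m^3

42.3099 kg/m^3


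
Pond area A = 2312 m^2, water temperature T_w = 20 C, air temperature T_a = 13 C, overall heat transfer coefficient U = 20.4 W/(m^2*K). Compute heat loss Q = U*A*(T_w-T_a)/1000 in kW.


Temperature difference dT = 20 - 13 = 7 K
Heat loss (W) = U * A * dT = 20.4 * 2312 * 7 = 330153.6 W
Convert to kW: 330153.6 / 1000 = 330.1536 kW

330.1536 kW


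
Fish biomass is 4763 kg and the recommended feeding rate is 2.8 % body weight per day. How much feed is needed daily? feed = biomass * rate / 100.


Feeding rate fraction = 2.8% / 100 = 0.028
Daily feed = 4763 kg * 0.028 = 133.364 kg/day

133.364 kg/day


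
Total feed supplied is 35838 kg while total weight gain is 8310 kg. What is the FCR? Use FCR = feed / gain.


FCR = feed consumed / weight gained
FCR = 35838 kg / 8310 kg = 4.31264

4.31264


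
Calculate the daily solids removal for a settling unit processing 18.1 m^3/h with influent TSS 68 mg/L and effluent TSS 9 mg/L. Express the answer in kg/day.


Concentration drop: TSS_in - TSS_out = 68 - 9 = 59 mg/L
Hourly solids removed = Q * dTSS = 18.1 m^3/h * 59 mg/L = 1067.9 g/h  (m^3/h * mg/L = g/h)
Daily solids removed = 1067.9 * 24 = 25629.6 g/day
Convert g to kg: 25629.6 / 1000 = 25.6296 kg/day

25.6296 kg/day


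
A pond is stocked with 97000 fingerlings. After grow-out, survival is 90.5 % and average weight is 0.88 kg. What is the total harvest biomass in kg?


Survivors = 97000 * 90.5/100 = 87785 fish
Harvest biomass = survivors * W_f = 87785 * 0.88 = 77250.8 kg

77250.8 kg


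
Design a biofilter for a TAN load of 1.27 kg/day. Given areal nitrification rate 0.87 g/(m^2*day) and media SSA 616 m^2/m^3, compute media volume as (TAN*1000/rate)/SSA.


A = 1.27*1000 / 0.87 = 1459.7701 m^2
V = 1459.7701 / 616 = 2.36976

2.36976 m^3


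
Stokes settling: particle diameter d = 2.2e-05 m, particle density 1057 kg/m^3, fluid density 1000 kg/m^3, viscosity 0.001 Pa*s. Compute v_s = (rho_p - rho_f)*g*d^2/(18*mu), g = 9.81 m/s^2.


Density difference: rho_p - rho_f = 1057 - 1000 = 57 kg/m^3
d^2 = (2.2e-05)^2 = 4.84e-10 m^2
Numerator = (rho_p - rho_f) * g * d^2 = 57 * 9.81 * 4.84e-10 = 2.7063828e-07
Denominator = 18 * mu = 18 * 0.001 = 0.018
v_s = 2.7063828e-07 / 0.018 = 1.50355e-05 m/s
Check: Re = rho_f * v_s * d / mu = 1000 * 1.50355e-05 * 2.2e-05 / 0.001 = 3.31e-04 < 1, so Stokes' law applies.

1.50355e-05 m/s


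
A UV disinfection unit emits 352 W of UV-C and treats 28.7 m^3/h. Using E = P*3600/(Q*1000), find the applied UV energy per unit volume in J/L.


Energy delivered per hour = 352 W * 3600 s = 1267200 J/h
Volume treated per hour = 28.7 m^3/h * 1000 = 28700 L/h
dose = 1267200 / 28700 = 44.1533 J/L

44.1533 J/L


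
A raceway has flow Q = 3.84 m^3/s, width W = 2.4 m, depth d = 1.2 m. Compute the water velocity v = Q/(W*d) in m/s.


Cross-sectional area = W * d = 2.4 * 1.2 = 2.88 m^2
Velocity = Q / A = 3.84 / 2.88 = 1.33333 m/s

1.33333 m/s


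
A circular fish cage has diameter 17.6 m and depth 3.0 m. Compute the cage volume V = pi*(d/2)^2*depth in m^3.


r = d/2 = 17.6/2 = 8.8 m
Base area = pi*r^2 = pi*8.8^2 = 243.28494 m^2
Volume = 243.28494 * 3.0 = 729.855 m^3

729.855 m^3


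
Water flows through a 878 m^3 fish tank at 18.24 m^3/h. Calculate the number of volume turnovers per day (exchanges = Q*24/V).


Daily flow volume = 18.24 m^3/h * 24 h = 437.76 m^3/day
Exchanges = daily flow / tank volume = 437.76 / 878 = 0.498588 exchanges/day

0.498588 exchanges/day


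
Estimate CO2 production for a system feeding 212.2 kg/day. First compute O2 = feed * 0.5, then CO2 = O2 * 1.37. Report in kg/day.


O2 = 212.2 * 0.5 = 106.1
CO2 = 106.1 * 1.37 = 145.357

145.357 kg/day


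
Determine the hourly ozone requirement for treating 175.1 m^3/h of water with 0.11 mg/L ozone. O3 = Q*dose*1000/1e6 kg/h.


O3 demand (mg/h) = Q * dose * 1000 = 175.1 * 0.11 * 1000 = 19261 mg/h
Convert mg to kg: 19261 / 1e6 = 0.019261 kg/h

0.019261 kg/h


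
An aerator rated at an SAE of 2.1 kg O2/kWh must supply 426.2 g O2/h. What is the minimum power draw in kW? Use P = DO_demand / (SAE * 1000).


SAE in g O2/kWh = 2.1 * 1000 = 2100 g/kWh
P = DO_demand / SAE_g = 426.2 / 2100 = 0.202952 kW

0.202952 kW


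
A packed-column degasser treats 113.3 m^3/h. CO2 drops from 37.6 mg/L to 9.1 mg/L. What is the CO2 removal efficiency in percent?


CO2_out / CO2_in = 9.1 / 37.6 = 0.24202128
Fraction remaining = 0.24202128
efficiency = (1 - 0.24202128) * 100 = 75.7979 %

75.7979 %


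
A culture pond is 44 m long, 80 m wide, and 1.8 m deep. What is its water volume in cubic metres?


Base area = L * W = 44 * 80 = 3520 m^2
Volume = area * depth = 3520 * 1.8 = 6336 m^3

6336 m^3


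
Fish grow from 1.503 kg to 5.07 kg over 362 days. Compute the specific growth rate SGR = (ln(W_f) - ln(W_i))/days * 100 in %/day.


ln(W_f) = ln(5.07) = 1.6233408
ln(W_i) = ln(1.503) = 0.40746311
ln(W_f) - ln(W_i) = 1.6233408 - 0.40746311 = 1.2158777
SGR = 1.2158777 / 362 * 100 = 0.335878 %/day

0.335878 %/day


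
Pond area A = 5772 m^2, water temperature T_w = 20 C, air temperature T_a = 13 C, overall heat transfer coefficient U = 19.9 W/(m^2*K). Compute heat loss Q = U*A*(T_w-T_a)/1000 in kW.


Temperature difference dT = 20 - 13 = 7 K
Heat loss (W) = U * A * dT = 19.9 * 5772 * 7 = 804039.6 W
Convert to kW: 804039.6 / 1000 = 804.0396 kW

804.0396 kW


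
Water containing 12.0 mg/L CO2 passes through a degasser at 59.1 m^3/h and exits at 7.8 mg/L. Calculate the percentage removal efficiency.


CO2_out / CO2_in = 7.8 / 12.0 = 0.65
Fraction remaining = 0.65
efficiency = (1 - 0.65) * 100 = 35 %

35 %


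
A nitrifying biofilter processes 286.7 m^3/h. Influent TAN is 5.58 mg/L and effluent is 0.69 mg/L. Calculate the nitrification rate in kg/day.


Concentration drop: TAN_in - TAN_out = 5.58 - 0.69 = 4.89 mg/L
Hourly TAN removed = Q * dTAN = 286.7 m^3/h * 4.89 mg/L = 1401.963 g/h  (m^3/h * mg/L = g/h)
Daily TAN removed = 1401.963 * 24 = 33647.112 g/day
Convert to kg/day: 33647.112 / 1000 = 33.647112 kg/day

33.647112 kg/day


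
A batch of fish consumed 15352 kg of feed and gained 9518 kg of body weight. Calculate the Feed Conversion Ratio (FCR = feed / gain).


FCR = feed consumed / weight gained
FCR = 15352 kg / 9518 kg = 1.61294

1.61294


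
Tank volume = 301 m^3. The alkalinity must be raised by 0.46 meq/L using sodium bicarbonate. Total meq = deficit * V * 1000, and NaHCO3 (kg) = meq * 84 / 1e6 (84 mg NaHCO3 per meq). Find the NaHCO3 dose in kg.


Tank volume in L = 301 m^3 * 1000 = 301000 L
Total meq required = 0.46 meq/L * 301000 L = 138460 meq
NaHCO3 mass = 138460 meq * 84 mg/meq / 1e6 = 11.6306 kg

11.6306 kg


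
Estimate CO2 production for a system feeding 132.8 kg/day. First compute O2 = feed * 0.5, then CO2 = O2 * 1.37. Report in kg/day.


O2 = 132.8 * 0.5 = 66.4
CO2 = 66.4 * 1.37 = 90.968

90.968 kg/day


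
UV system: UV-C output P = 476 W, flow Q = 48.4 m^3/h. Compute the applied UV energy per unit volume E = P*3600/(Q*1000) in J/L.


Energy delivered per hour = 476 W * 3600 s = 1713600 J/h
Volume treated per hour = 48.4 m^3/h * 1000 = 48400 L/h
dose = 1713600 / 48400 = 35.405 J/L

35.405 J/L


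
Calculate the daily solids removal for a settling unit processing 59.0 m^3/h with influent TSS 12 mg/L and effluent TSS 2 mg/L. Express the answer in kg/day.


Concentration drop: TSS_in - TSS_out = 12 - 2 = 10 mg/L
Hourly solids removed = Q * dTSS = 59.0 m^3/h * 10 mg/L = 590 g/h  (m^3/h * mg/L = g/h)
Daily solids removed = 590 * 24 = 14160 g/day
Convert g to kg: 14160 / 1000 = 14.16 kg/day

14.16 kg/day


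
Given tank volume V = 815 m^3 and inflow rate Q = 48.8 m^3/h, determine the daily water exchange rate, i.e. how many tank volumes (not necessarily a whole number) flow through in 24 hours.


Daily flow volume = 48.8 m^3/h * 24 h = 1171.2 m^3/day
Exchanges = daily flow / tank volume = 1171.2 / 815 = 1.43706 exchanges/day

1.43706 exchanges/day


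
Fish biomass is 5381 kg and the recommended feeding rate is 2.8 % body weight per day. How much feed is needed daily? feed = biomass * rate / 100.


Feeding rate fraction = 2.8% / 100 = 0.028
Daily feed = 5381 kg * 0.028 = 150.668 kg/day

150.668 kg/day


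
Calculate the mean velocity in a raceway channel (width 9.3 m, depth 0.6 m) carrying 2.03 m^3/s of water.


Cross-sectional area = W * d = 9.3 * 0.6 = 5.58 m^2
Velocity = Q / A = 2.03 / 5.58 = 0.363799 m/s

0.363799 m/s


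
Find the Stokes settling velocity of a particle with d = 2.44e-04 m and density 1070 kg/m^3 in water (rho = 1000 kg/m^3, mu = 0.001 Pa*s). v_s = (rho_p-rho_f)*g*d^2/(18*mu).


Density difference: rho_p - rho_f = 1070 - 1000 = 70 kg/m^3
d^2 = (2.44e-04)^2 = 5.9536e-08 m^2
Numerator = (rho_p - rho_f) * g * d^2 = 70 * 9.81 * 5.9536e-08 = 4.0883371e-05
Denominator = 18 * mu = 18 * 0.001 = 0.018
v_s = 4.0883371e-05 / 0.018 = 0.0022713 m/s
Check: Re = rho_f * v_s * d / mu = 1000 * 0.0022713 * 2.44e-04 / 0.001 = 0.554 < 1, so Stokes' law applies.

0.0022713 m/s


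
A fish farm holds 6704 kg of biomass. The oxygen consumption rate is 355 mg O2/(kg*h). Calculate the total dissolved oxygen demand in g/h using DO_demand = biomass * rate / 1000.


Total O2 consumption (mg/h) = 6704 kg * 355 mg/(kg*h) = 2379920 mg/h
Convert to g/h: 2379920 / 1000 = 2379.92 g/h

2379.92 g/h


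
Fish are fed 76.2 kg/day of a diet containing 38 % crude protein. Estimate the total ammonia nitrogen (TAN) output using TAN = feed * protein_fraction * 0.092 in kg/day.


Protein in feed = 76.2 * 38/100 = 28.956 kg/day
TAN = protein * 0.092 = 28.956 * 0.092 = 2.663952 kg/day

2.663952 kg/day


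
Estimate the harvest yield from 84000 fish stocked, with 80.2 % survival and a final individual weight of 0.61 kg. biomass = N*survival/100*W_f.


Survivors = 84000 * 80.2/100 = 67368 fish
Harvest biomass = survivors * W_f = 67368 * 0.61 = 41094.48 kg

41094.48 kg


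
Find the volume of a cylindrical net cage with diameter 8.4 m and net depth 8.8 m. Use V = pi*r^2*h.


r = d/2 = 8.4/2 = 4.2 m
Base area = pi*r^2 = pi*4.2^2 = 55.417694 m^2
Volume = 55.417694 * 8.8 = 487.676 m^3

487.676 m^3


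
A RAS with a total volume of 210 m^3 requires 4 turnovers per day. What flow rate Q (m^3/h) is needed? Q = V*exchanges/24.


Daily recirculation volume = 210 m^3 * 4 = 840 m^3/day
Flow rate Q = daily volume / 24 h = 840 / 24 = 35 m^3/h

35 m^3/h


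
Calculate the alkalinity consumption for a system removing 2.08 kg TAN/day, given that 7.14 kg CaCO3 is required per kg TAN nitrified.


Alkalinity factor: 7.14 kg CaCO3 consumed per kg TAN nitrified
alk = 2.08 kg TAN * 7.14 = 14.8512 kg CaCO3/day

14.8512 kg CaCO3/day


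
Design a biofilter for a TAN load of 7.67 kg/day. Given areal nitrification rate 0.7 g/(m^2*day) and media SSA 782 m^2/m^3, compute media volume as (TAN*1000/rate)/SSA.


A = 7.67*1000 / 0.7 = 10957.143 m^2
V = 10957.143 / 782 = 14.0117

14.0117 m^3


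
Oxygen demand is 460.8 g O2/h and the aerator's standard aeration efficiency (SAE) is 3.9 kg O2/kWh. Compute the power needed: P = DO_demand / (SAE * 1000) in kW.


SAE in g O2/kWh = 3.9 * 1000 = 3900 g/kWh
P = DO_demand / SAE_g = 460.8 / 3900 = 0.118154 kW

0.118154 kW


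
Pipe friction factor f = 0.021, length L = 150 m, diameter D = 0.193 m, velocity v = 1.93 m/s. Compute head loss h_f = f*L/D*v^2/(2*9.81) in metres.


v^2 = 1.93^2 = 3.7249 m^2/s^2
L/D = 150/0.193 = 777.20207
h_f = f*(L/D)*v^2/(2g) = 0.021 * 777.20207 * 3.7249 / 19.62 = 3.09862 m

3.09862 m


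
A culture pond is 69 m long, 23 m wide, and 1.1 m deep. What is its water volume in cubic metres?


Base area = L * W = 69 * 23 = 1587 m^2
Volume = area * depth = 1587 * 1.1 = 1745.7 m^3

1745.7 m^3


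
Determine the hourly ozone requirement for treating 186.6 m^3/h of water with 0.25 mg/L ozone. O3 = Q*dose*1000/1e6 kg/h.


O3 demand (mg/h) = Q * dose * 1000 = 186.6 * 0.25 * 1000 = 46650 mg/h
Convert mg to kg: 46650 / 1e6 = 0.04665 kg/h

0.04665 kg/h


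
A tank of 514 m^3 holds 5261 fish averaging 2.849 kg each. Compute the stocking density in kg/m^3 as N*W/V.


Total biomass = 5261 fish * 2.849 kg = 14988.589 kg
Density = total biomass / volume = 14988.589 / 514 = 29.1607 kg/m^3

29.1607 kg/m^3


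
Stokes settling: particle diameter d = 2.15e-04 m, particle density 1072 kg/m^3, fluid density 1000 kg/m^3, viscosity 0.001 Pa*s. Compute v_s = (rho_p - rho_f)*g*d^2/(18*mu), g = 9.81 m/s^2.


Density difference: rho_p - rho_f = 1072 - 1000 = 72 kg/m^3
d^2 = (2.15e-04)^2 = 4.6225e-08 m^2
Numerator = (rho_p - rho_f) * g * d^2 = 72 * 9.81 * 4.6225e-08 = 3.2649642e-05
Denominator = 18 * mu = 18 * 0.001 = 0.018
v_s = 3.2649642e-05 / 0.018 = 0.00181387 m/s
Check: Re = rho_f * v_s * d / mu = 1000 * 0.00181387 * 2.15e-04 / 0.001 = 0.39 < 1, so Stokes' law applies.

0.00181387 m/s


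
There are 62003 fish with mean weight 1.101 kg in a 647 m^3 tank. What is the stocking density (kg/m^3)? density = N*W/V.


Total biomass = 62003 fish * 1.101 kg = 68265.303 kg
Density = total biomass / volume = 68265.303 / 647 = 105.511 kg/m^3

105.511 kg/m^3


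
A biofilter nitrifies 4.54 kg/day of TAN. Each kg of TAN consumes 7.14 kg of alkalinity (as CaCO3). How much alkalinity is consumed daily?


Alkalinity factor: 7.14 kg CaCO3 consumed per kg TAN nitrified
alk = 4.54 kg TAN * 7.14 = 32.4156 kg CaCO3/day

32.4156 kg CaCO3/day


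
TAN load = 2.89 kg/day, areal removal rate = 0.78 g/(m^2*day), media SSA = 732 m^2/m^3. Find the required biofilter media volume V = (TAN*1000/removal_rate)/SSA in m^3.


A = 2.89*1000 / 0.78 = 3705.1282 m^2
V = 3705.1282 / 732 = 5.06165

5.06165 m^3


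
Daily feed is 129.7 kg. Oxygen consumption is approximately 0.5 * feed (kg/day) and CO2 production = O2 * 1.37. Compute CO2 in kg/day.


O2 = 129.7 * 0.5 = 64.85
CO2 = 64.85 * 1.37 = 88.8445

88.8445 kg/day


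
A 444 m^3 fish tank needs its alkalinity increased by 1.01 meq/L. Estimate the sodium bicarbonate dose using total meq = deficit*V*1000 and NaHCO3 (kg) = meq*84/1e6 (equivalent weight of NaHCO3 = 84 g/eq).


Tank volume in L = 444 m^3 * 1000 = 444000 L
Total meq required = 1.01 meq/L * 444000 L = 448440 meq
NaHCO3 mass = 448440 meq * 84 mg/meq / 1e6 = 37.669 kg

37.669 kg


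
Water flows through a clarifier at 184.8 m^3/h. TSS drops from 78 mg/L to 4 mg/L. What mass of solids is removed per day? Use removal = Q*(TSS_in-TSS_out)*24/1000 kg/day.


Concentration drop: TSS_in - TSS_out = 78 - 4 = 74 mg/L
Hourly solids removed = Q * dTSS = 184.8 m^3/h * 74 mg/L = 13675.2 g/h  (m^3/h * mg/L = g/h)
Daily solids removed = 13675.2 * 24 = 328204.8 g/day
Convert g to kg: 328204.8 / 1000 = 328.2048 kg/day

328.2048 kg/day


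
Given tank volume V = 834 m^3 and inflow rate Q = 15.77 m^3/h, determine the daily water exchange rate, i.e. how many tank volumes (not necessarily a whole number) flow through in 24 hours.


Daily flow volume = 15.77 m^3/h * 24 h = 378.48 m^3/day
Exchanges = daily flow / tank volume = 378.48 / 834 = 0.453813 exchanges/day

0.453813 exchanges/day


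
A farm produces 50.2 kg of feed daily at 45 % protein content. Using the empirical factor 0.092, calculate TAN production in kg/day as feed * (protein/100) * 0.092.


Protein in feed = 50.2 * 45/100 = 22.59 kg/day
TAN = protein * 0.092 = 22.59 * 0.092 = 2.07828 kg/day

2.07828 kg/day


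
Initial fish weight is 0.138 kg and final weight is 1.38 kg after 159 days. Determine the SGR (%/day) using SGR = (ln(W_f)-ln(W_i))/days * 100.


ln(W_f) = ln(1.38) = 0.3220835
ln(W_i) = ln(0.138) = -1.9805016
ln(W_f) - ln(W_i) = 0.3220835 - -1.9805016 = 2.3025851
SGR = 2.3025851 / 159 * 100 = 1.44817 %/day

1.44817 %/day


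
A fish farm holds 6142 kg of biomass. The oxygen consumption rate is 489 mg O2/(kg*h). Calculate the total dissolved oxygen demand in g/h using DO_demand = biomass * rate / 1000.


Total O2 consumption (mg/h) = 6142 kg * 489 mg/(kg*h) = 3003438 mg/h
Convert to g/h: 3003438 / 1000 = 3003.438 g/h

3003.438 g/h


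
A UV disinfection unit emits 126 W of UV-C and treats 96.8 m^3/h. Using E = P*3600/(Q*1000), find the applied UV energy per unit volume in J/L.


Energy delivered per hour = 126 W * 3600 s = 453600 J/h
Volume treated per hour = 96.8 m^3/h * 1000 = 96800 L/h
dose = 453600 / 96800 = 4.68595 J/L

4.68595 J/L


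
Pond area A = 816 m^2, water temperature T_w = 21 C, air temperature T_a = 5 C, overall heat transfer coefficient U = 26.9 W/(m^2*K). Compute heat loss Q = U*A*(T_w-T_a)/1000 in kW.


Temperature difference dT = 21 - 5 = 16 K
Heat loss (W) = U * A * dT = 26.9 * 816 * 16 = 351206.4 W
Convert to kW: 351206.4 / 1000 = 351.2064 kW

351.2064 kW


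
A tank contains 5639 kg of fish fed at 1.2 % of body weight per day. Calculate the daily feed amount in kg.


Feeding rate fraction = 1.2% / 100 = 0.012
Daily feed = 5639 kg * 0.012 = 67.668 kg/day

67.668 kg/day


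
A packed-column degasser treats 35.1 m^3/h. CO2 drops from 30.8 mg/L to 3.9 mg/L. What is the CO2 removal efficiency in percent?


CO2_out / CO2_in = 3.9 / 30.8 = 0.12662338
Fraction remaining = 0.12662338
efficiency = (1 - 0.12662338) * 100 = 87.3377 %

87.3377 %


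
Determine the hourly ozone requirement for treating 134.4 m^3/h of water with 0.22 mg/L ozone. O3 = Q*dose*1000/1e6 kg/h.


O3 demand (mg/h) = Q * dose * 1000 = 134.4 * 0.22 * 1000 = 29568 mg/h
Convert mg to kg: 29568 / 1e6 = 0.029568 kg/h

0.029568 kg/h


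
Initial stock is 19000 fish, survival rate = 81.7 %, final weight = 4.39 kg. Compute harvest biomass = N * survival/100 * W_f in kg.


Survivors = 19000 * 81.7/100 = 15523 fish
Harvest biomass = survivors * W_f = 15523 * 4.39 = 68145.97 kg

68145.97 kg


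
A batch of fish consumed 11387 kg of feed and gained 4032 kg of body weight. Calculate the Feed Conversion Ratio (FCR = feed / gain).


FCR = feed consumed / weight gained
FCR = 11387 kg / 4032 kg = 2.82416

2.82416


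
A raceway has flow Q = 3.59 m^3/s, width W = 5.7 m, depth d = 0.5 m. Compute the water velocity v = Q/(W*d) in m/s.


Cross-sectional area = W * d = 5.7 * 0.5 = 2.85 m^2
Velocity = Q / A = 3.59 / 2.85 = 1.25965 m/s

1.25965 m/s


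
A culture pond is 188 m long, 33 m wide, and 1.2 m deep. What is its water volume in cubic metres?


Base area = L * W = 188 * 33 = 6204 m^2
Volume = area * depth = 6204 * 1.2 = 7444.8 m^3

7444.8 m^3


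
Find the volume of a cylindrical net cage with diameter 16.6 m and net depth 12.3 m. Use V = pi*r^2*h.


r = d/2 = 16.6/2 = 8.3 m
Base area = pi*r^2 = pi*8.3^2 = 216.42432 m^2
Volume = 216.42432 * 12.3 = 2662.02 m^3

2662.02 m^3


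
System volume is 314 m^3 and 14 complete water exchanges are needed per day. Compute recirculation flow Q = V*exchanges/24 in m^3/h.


Daily recirculation volume = 314 m^3 * 14 = 4396 m^3/day
Flow rate Q = daily volume / 24 h = 4396 / 24 = 183.167 m^3/h

183.167 m^3/h


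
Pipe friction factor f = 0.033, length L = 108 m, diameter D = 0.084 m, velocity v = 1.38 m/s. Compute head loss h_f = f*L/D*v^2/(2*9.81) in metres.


v^2 = 1.38^2 = 1.9044 m^2/s^2
L/D = 108/0.084 = 1285.7143
h_f = f*(L/D)*v^2/(2g) = 0.033 * 1285.7143 * 1.9044 / 19.62 = 4.1183 m

4.1183 m


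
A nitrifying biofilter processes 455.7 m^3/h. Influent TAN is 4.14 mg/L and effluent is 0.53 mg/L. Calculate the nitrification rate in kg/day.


Concentration drop: TAN_in - TAN_out = 4.14 - 0.53 = 3.61 mg/L
Hourly TAN removed = Q * dTAN = 455.7 m^3/h * 3.61 mg/L = 1645.077 g/h  (m^3/h * mg/L = g/h)
Daily TAN removed = 1645.077 * 24 = 39481.848 g/day
Convert to kg/day: 39481.848 / 1000 = 39.481848 kg/day

39.481848 kg/day


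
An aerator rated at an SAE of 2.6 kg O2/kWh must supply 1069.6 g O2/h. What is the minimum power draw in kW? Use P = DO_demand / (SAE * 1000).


SAE in g O2/kWh = 2.6 * 1000 = 2600 g/kWh
P = DO_demand / SAE_g = 1069.6 / 2600 = 0.411385 kW

0.411385 kW
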